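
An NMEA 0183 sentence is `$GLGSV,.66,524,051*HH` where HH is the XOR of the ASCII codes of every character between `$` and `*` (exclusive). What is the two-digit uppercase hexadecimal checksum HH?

4C

XOR the ASCII codes of the payload characters:
  'G' = 0x47 → acc = 0x47
  'L' = 0x4C → acc = 0x0B
  'G' = 0x47 → acc = 0x4C
  'S' = 0x53 → acc = 0x1F
  'V' = 0x56 → acc = 0x49
  ',' = 0x2C → acc = 0x65
  '.' = 0x2E → acc = 0x4B
  '6' = 0x36 → acc = 0x7D
  '6' = 0x36 → acc = 0x4B
  ',' = 0x2C → acc = 0x67
  '5' = 0x35 → acc = 0x52
  '2' = 0x32 → acc = 0x60
  '4' = 0x34 → acc = 0x54
  ',' = 0x2C → acc = 0x78
  '0' = 0x30 → acc = 0x48
  '5' = 0x35 → acc = 0x7D
  '1' = 0x31 → acc = 0x4C
Checksum = 0x4C.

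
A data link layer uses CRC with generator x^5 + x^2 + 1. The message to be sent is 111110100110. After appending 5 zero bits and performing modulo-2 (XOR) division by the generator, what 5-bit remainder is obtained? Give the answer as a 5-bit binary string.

00100

Append 5 zeros: 11111010011000000. Divide by 100101 (XOR where the leading bit is 1):
  pos 0: 111110 XOR 100101 = 011011
  pos 1: 110111 XOR 100101 = 010010
  pos 2: 100100 XOR 100101 = 000001
  pos 7: 101100 XOR 100101 = 001001
  pos 9: 100100 XOR 100101 = 000001
Remainder (last 5 bits) = 00100. This is the CRC / FCS.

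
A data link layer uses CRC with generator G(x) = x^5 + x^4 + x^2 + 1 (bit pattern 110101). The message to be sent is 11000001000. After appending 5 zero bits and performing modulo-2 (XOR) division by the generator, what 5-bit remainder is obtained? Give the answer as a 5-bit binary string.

Append 5 zeros: 1100000100000000. Divide by 110101 (XOR where the leading bit is 1):
  pos 0: 110000 XOR 110101 = 000101
  pos 3: 101010 XOR 110101 = 011111
  pos 4: 111110 XOR 110101 = 001011
  pos 6: 101100 XOR 110101 = 011001
  pos 7: 110010 XOR 110101 = 000111
  pos 10: 111000 XOR 110101 = 001101
Remainder (last 5 bits) = 01101. This is the CRC / FCS.

01101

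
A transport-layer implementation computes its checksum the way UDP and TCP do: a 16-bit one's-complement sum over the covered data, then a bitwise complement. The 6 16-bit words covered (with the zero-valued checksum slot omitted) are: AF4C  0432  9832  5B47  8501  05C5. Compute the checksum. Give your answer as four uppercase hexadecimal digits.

CE40

One's-complement addition (fold any carry out of bit 15 back into bit 0):
  0xAF4C + 0x0432 = 0x0B37E
  0xB37E + 0x9832 = 0x14BB0 → wrap carry → 0x4BB1
  0x4BB1 + 0x5B47 = 0x0A6F8
  0xA6F8 + 0x8501 = 0x12BF9 → wrap carry → 0x2BFA
  0x2BFA + 0x05C5 = 0x031BF
One's-complement sum = 0x31BF.
Checksum = ~0x31BF & 0xFFFF = 0xCE40.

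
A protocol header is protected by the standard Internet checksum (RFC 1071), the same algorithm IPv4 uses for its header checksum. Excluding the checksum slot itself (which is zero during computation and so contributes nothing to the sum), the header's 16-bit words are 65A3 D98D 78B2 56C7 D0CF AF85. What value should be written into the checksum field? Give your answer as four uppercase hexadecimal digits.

One's-complement addition (fold any carry out of bit 15 back into bit 0):
  0x65A3 + 0xD98D = 0x13F30 → wrap carry → 0x3F31
  0x3F31 + 0x78B2 = 0x0B7E3
  0xB7E3 + 0x56C7 = 0x10EAA → wrap carry → 0x0EAB
  0x0EAB + 0xD0CF = 0x0DF7A
  0xDF7A + 0xAF85 = 0x18EFF → wrap carry → 0x8F00
One's-complement sum = 0x8F00.
Checksum = ~0x8F00 & 0xFFFF = 0x70FF.

70FF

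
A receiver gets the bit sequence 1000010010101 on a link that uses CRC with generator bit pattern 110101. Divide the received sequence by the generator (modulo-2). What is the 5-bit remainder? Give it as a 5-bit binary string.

00010

Modulo-2 division of 1000010010101 by 110101:
  pos 0: 100001 XOR 110101 = 010100
  pos 1: 101000 XOR 110101 = 011101
  pos 2: 111010 XOR 110101 = 001111
  pos 4: 111110 XOR 110101 = 001011
  pos 6: 101110 XOR 110101 = 011011
  pos 7: 110111 XOR 110101 = 000010
Remainder = 00010 (nonzero — an error is detected).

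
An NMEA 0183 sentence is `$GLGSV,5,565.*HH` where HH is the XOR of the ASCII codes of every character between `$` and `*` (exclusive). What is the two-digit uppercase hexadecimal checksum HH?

64

XOR the ASCII codes of the payload characters:
  'G' = 0x47 → acc = 0x47
  'L' = 0x4C → acc = 0x0B
  'G' = 0x47 → acc = 0x4C
  'S' = 0x53 → acc = 0x1F
  'V' = 0x56 → acc = 0x49
  ',' = 0x2C → acc = 0x65
  '5' = 0x35 → acc = 0x50
  ',' = 0x2C → acc = 0x7C
  '5' = 0x35 → acc = 0x49
  '6' = 0x36 → acc = 0x7F
  '5' = 0x35 → acc = 0x4A
  '.' = 0x2E → acc = 0x64
Checksum = 0x64.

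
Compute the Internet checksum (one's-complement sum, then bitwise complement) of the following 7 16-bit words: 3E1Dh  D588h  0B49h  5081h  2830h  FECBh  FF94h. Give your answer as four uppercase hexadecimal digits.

69FE

One's-complement addition (fold any carry out of bit 15 back into bit 0):
  0x3E1D + 0xD588 = 0x113A5 → wrap carry → 0x13A6
  0x13A6 + 0x0B49 = 0x01EEF
  0x1EEF + 0x5081 = 0x06F70
  0x6F70 + 0x2830 = 0x097A0
  0x97A0 + 0xFECB = 0x1966B → wrap carry → 0x966C
  0x966C + 0xFF94 = 0x19600 → wrap carry → 0x9601
One's-complement sum = 0x9601.
Checksum = ~0x9601 & 0xFFFF = 0x69FE.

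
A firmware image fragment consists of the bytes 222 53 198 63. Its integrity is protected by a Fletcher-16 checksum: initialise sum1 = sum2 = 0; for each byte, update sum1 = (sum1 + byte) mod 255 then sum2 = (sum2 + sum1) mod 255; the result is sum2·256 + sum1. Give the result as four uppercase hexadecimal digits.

E71A

Running sums (mod 255):
  after byte 0 (222): sum1=222, sum2=222
  after byte 1 (53): sum1=20, sum2=242
  after byte 2 (198): sum1=218, sum2=205
  after byte 3 (63): sum1=26, sum2=231
Checksum = sum2·256 + sum1 = 231·256 + 26 = 59162 = 0xE71A.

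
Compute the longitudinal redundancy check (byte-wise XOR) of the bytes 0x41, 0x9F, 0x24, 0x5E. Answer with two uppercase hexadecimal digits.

A4

XOR the bytes together:
  start with 0x41
  0x41 ⊕ 0x9F = 0xDE
  0xDE ⊕ 0x24 = 0xFA
  0xFA ⊕ 0x5E = 0xA4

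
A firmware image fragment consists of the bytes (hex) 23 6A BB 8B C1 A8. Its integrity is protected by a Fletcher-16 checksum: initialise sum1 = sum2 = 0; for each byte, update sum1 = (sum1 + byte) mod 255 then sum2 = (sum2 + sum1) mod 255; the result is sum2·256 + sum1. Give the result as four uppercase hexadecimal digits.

Running sums (mod 255):
  after byte 0 (23): sum1=35, sum2=35
  after byte 1 (6A): sum1=141, sum2=176
  after byte 2 (BB): sum1=73, sum2=249
  after byte 3 (8B): sum1=212, sum2=206
  after byte 4 (C1): sum1=150, sum2=101
  after byte 5 (A8): sum1=63, sum2=164
Checksum = sum2·256 + sum1 = 164·256 + 63 = 42047 = 0xA43F.

A43F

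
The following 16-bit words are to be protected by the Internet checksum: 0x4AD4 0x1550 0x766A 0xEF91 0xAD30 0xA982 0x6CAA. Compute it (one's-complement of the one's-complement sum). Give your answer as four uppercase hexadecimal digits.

One's-complement addition (fold any carry out of bit 15 back into bit 0):
  0x4AD4 + 0x1550 = 0x06024
  0x6024 + 0x766A = 0x0D68E
  0xD68E + 0xEF91 = 0x1C61F → wrap carry → 0xC620
  0xC620 + 0xAD30 = 0x17350 → wrap carry → 0x7351
  0x7351 + 0xA982 = 0x11CD3 → wrap carry → 0x1CD4
  0x1CD4 + 0x6CAA = 0x0897E
One's-complement sum = 0x897E.
Checksum = ~0x897E & 0xFFFF = 0x7681.

7681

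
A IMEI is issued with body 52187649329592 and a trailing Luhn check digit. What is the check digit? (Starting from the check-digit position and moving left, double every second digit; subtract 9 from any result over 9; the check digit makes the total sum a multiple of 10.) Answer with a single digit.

0

Partial digits right→left: 2 9 5 9 2 3 9 4 6 7 8 1 2 5
Double every second digit counting from the check-digit position (so the 1st, 3rd, 5th, ... of the partial from the right).
  doubled (with −9 where >9): 4 1 4 9 3 7 4 → sum 32
  kept as-is: 9 9 3 4 7 1 5 → sum 38
Total = 32 + 38 = 70.
Check digit = (10 − (70 mod 10)) mod 10 = 0.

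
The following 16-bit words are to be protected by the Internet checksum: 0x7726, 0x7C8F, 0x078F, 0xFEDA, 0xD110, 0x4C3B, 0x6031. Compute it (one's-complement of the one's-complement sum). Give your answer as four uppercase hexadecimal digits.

One's-complement addition (fold any carry out of bit 15 back into bit 0):
  0x7726 + 0x7C8F = 0x0F3B5
  0xF3B5 + 0x078F = 0x0FB44
  0xFB44 + 0xFEDA = 0x1FA1E → wrap carry → 0xFA1F
  0xFA1F + 0xD110 = 0x1CB2F → wrap carry → 0xCB30
  0xCB30 + 0x4C3B = 0x1176B → wrap carry → 0x176C
  0x176C + 0x6031 = 0x0779D
One's-complement sum = 0x779D.
Checksum = ~0x779D & 0xFFFF = 0x8862.

8862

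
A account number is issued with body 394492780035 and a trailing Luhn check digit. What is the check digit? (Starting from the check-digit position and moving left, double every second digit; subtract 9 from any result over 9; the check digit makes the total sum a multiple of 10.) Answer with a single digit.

5

Partial digits right→left: 5 3 0 0 8 7 2 9 4 4 9 3
Double every second digit counting from the check-digit position (so the 1st, 3rd, 5th, ... of the partial from the right).
  doubled (with −9 where >9): 1 0 7 4 8 9 → sum 29
  kept as-is: 3 0 7 9 4 3 → sum 26
Total = 29 + 26 = 55.
Check digit = (10 − (55 mod 10)) mod 10 = 5.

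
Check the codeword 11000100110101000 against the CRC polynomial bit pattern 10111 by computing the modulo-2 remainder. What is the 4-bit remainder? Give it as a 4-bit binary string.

Modulo-2 division of 11000100110101000 by 10111:
  pos 0: 11000 XOR 10111 = 01111
  pos 1: 11111 XOR 10111 = 01000
  pos 2: 10000 XOR 10111 = 00111
  pos 4: 11101 XOR 10111 = 01010
  pos 5: 10101 XOR 10111 = 00010
  pos 8: 10010 XOR 10111 = 00101
  pos 10: 10110 XOR 10111 = 00001
Remainder = 0100 (nonzero — an error is detected).

0100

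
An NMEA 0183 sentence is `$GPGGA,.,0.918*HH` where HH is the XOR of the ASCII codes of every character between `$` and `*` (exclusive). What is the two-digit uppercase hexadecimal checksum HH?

56

XOR the ASCII codes of the payload characters:
  'G' = 0x47 → acc = 0x47
  'P' = 0x50 → acc = 0x17
  'G' = 0x47 → acc = 0x50
  'G' = 0x47 → acc = 0x17
  'A' = 0x41 → acc = 0x56
  ',' = 0x2C → acc = 0x7A
  '.' = 0x2E → acc = 0x54
  ',' = 0x2C → acc = 0x78
  '0' = 0x30 → acc = 0x48
  '.' = 0x2E → acc = 0x66
  '9' = 0x39 → acc = 0x5F
  '1' = 0x31 → acc = 0x6E
  '8' = 0x38 → acc = 0x56
Checksum = 0x56.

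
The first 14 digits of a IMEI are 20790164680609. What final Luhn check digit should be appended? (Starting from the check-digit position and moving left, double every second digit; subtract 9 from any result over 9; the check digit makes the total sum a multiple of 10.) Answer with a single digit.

Partial digits right→left: 9 0 6 0 8 6 4 6 1 0 9 7 0 2
Double every second digit counting from the check-digit position (so the 1st, 3rd, 5th, ... of the partial from the right).
  doubled (with −9 where >9): 9 3 7 8 2 9 0 → sum 38
  kept as-is: 0 0 6 6 0 7 2 → sum 21
Total = 38 + 21 = 59.
Check digit = (10 − (59 mod 10)) mod 10 = 1.

1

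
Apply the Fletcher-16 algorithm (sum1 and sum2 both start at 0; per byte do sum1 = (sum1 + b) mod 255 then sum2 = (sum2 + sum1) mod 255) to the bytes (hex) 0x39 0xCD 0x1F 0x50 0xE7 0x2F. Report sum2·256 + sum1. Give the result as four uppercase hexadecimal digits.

C88D

Running sums (mod 255):
  after byte 0 (0x39): sum1=57, sum2=57
  after byte 1 (0xCD): sum1=7, sum2=64
  after byte 2 (0x1F): sum1=38, sum2=102
  after byte 3 (0x50): sum1=118, sum2=220
  after byte 4 (0xE7): sum1=94, sum2=59
  after byte 5 (0x2F): sum1=141, sum2=200
Checksum = sum2·256 + sum1 = 200·256 + 141 = 51341 = 0xC88D.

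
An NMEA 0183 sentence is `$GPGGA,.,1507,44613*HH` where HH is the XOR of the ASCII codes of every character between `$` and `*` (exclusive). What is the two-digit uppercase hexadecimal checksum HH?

XOR the ASCII codes of the payload characters:
  'G' = 0x47 → acc = 0x47
  'P' = 0x50 → acc = 0x17
  'G' = 0x47 → acc = 0x50
  'G' = 0x47 → acc = 0x17
  'A' = 0x41 → acc = 0x56
  ',' = 0x2C → acc = 0x7A
  '.' = 0x2E → acc = 0x54
  ',' = 0x2C → acc = 0x78
  '1' = 0x31 → acc = 0x49
  '5' = 0x35 → acc = 0x7C
  '0' = 0x30 → acc = 0x4C
  '7' = 0x37 → acc = 0x7B
  ',' = 0x2C → acc = 0x57
  '4' = 0x34 → acc = 0x63
  '4' = 0x34 → acc = 0x57
  '6' = 0x36 → acc = 0x61
  '1' = 0x31 → acc = 0x50
  '3' = 0x33 → acc = 0x63
Checksum = 0x63.

63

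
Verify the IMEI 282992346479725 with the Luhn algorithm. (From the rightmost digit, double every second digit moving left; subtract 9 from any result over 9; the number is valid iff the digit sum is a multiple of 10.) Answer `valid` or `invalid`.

From the right, keep odd positions and double even positions (subtract 9 from any doubled value over 9):
  doubled (positions 2,4,...): 4 9 8 8 4 9 7 → sum 49
  kept (positions 1,3,...): 5 7 7 6 3 9 2 2 → sum 41
Total = 90.
90 mod 10 = 0, so the number is valid.

valid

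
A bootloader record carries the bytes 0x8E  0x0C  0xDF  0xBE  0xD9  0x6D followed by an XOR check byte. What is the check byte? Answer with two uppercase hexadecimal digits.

57

XOR the bytes together:
  start with 0x8E
  0x8E ⊕ 0x0C = 0x82
  0x82 ⊕ 0xDF = 0x5D
  0x5D ⊕ 0xBE = 0xE3
  0xE3 ⊕ 0xD9 = 0x3A
  0x3A ⊕ 0x6D = 0x57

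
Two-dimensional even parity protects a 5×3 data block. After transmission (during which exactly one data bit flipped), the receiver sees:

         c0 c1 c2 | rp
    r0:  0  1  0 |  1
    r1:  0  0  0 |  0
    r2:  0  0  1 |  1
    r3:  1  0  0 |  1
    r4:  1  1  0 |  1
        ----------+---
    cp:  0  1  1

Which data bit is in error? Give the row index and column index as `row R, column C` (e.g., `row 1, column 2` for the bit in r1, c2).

Recompute each row's even parity and compare to rp:
  r0: data parity 1, sent rp 1 → ok
  r1: data parity 0, sent rp 0 → ok
  r2: data parity 1, sent rp 1 → ok
  r3: data parity 1, sent rp 1 → ok
  r4: data parity 0, sent rp 1 → mismatch
Recompute each column's even parity and compare to cp:
  c0: data parity 0, sent cp 0 → ok
  c1: data parity 0, sent cp 1 → mismatch
  c2: data parity 1, sent cp 1 → ok
Exactly one row (r4) and one column (c1) fail → the flipped bit is at their intersection.

row 4, column 1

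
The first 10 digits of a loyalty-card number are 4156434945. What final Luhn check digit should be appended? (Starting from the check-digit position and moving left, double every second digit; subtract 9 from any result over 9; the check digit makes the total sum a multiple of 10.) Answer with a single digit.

Partial digits right→left: 5 4 9 4 3 4 6 5 1 4
Double every second digit counting from the check-digit position (so the 1st, 3rd, 5th, ... of the partial from the right).
  doubled (with −9 where >9): 1 9 6 3 2 → sum 21
  kept as-is: 4 4 4 5 4 → sum 21
Total = 21 + 21 = 42.
Check digit = (10 − (42 mod 10)) mod 10 = 8.

8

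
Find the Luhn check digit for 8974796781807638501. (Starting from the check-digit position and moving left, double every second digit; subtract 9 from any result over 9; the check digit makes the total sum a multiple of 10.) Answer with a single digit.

8

Partial digits right→left: 1 0 5 8 3 6 7 0 8 1 8 7 6 9 7 4 7 9 8
Double every second digit counting from the check-digit position (so the 1st, 3rd, 5th, ... of the partial from the right).
  doubled (with −9 where >9): 2 1 6 5 7 7 3 5 5 7 → sum 48
  kept as-is: 0 8 6 0 1 7 9 4 9 → sum 44
Total = 48 + 44 = 92.
Check digit = (10 − (92 mod 10)) mod 10 = 8.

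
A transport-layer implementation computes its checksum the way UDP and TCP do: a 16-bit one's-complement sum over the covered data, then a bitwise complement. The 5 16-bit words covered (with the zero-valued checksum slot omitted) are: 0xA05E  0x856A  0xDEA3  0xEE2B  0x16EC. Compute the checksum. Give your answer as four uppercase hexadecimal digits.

F67A

One's-complement addition (fold any carry out of bit 15 back into bit 0):
  0xA05E + 0x856A = 0x125C8 → wrap carry → 0x25C9
  0x25C9 + 0xDEA3 = 0x1046C → wrap carry → 0x046D
  0x046D + 0xEE2B = 0x0F298
  0xF298 + 0x16EC = 0x10984 → wrap carry → 0x0985
One's-complement sum = 0x0985.
Checksum = ~0x0985 & 0xFFFF = 0xF67A.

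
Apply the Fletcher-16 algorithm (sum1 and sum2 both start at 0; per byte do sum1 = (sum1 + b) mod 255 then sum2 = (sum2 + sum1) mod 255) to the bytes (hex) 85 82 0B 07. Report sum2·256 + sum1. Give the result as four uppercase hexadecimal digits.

Running sums (mod 255):
  after byte 0 (85): sum1=133, sum2=133
  after byte 1 (82): sum1=8, sum2=141
  after byte 2 (0B): sum1=19, sum2=160
  after byte 3 (07): sum1=26, sum2=186
Checksum = sum2·256 + sum1 = 186·256 + 26 = 47642 = 0xBA1A.

BA1A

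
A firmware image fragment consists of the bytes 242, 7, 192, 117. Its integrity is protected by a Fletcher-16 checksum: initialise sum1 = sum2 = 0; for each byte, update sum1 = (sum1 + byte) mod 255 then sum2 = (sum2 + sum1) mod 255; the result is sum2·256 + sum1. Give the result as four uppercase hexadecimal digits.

D730

Running sums (mod 255):
  after byte 0 (242): sum1=242, sum2=242
  after byte 1 (7): sum1=249, sum2=236
  after byte 2 (192): sum1=186, sum2=167
  after byte 3 (117): sum1=48, sum2=215
Checksum = sum2·256 + sum1 = 215·256 + 48 = 55088 = 0xD730.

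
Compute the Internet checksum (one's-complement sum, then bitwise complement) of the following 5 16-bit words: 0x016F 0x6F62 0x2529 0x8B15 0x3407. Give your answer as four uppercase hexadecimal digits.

AAE8

One's-complement addition (fold any carry out of bit 15 back into bit 0):
  0x016F + 0x6F62 = 0x070D1
  0x70D1 + 0x2529 = 0x095FA
  0x95FA + 0x8B15 = 0x1210F → wrap carry → 0x2110
  0x2110 + 0x3407 = 0x05517
One's-complement sum = 0x5517.
Checksum = ~0x5517 & 0xFFFF = 0xAAE8.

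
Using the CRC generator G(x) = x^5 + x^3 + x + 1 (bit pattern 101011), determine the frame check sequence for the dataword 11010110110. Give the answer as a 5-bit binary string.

10000

Append 5 zeros: 1101011011000000. Divide by 101011 (XOR where the leading bit is 1):
  pos 0: 110101 XOR 101011 = 011110
  pos 1: 111101 XOR 101011 = 010110
  pos 2: 101100 XOR 101011 = 000111
  pos 5: 111110 XOR 101011 = 010101
  pos 6: 101010 XOR 101011 = 000001
Remainder (last 5 bits) = 10000. This is the CRC / FCS.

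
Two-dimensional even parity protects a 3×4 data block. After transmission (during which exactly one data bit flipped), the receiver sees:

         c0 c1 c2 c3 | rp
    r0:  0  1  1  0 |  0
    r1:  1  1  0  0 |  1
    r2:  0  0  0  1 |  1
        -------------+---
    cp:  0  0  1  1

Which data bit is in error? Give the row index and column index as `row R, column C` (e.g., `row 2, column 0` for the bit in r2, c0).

row 1, column 0

Recompute each row's even parity and compare to rp:
  r0: data parity 0, sent rp 0 → ok
  r1: data parity 0, sent rp 1 → mismatch
  r2: data parity 1, sent rp 1 → ok
Recompute each column's even parity and compare to cp:
  c0: data parity 1, sent cp 0 → mismatch
  c1: data parity 0, sent cp 0 → ok
  c2: data parity 1, sent cp 1 → ok
  c3: data parity 1, sent cp 1 → ok
Exactly one row (r1) and one column (c0) fail → the flipped bit is at their intersection.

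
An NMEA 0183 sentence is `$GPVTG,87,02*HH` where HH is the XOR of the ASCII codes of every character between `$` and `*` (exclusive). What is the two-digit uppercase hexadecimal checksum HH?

5F

XOR the ASCII codes of the payload characters:
  'G' = 0x47 → acc = 0x47
  'P' = 0x50 → acc = 0x17
  'V' = 0x56 → acc = 0x41
  'T' = 0x54 → acc = 0x15
  'G' = 0x47 → acc = 0x52
  ',' = 0x2C → acc = 0x7E
  '8' = 0x38 → acc = 0x46
  '7' = 0x37 → acc = 0x71
  ',' = 0x2C → acc = 0x5D
  '0' = 0x30 → acc = 0x6D
  '2' = 0x32 → acc = 0x5F
Checksum = 0x5F.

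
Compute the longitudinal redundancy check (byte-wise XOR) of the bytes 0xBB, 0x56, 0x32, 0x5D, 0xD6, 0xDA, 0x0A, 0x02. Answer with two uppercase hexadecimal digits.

XOR the bytes together:
  start with 0xBB
  0xBB ⊕ 0x56 = 0xED
  0xED ⊕ 0x32 = 0xDF
  0xDF ⊕ 0x5D = 0x82
  0x82 ⊕ 0xD6 = 0x54
  0x54 ⊕ 0xDA = 0x8E
  0x8E ⊕ 0x0A = 0x84
  0x84 ⊕ 0x02 = 0x86

86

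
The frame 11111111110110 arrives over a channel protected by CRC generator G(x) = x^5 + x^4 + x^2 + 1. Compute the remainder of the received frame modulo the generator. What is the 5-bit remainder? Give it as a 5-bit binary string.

00000

Modulo-2 division of 11111111110110 by 110101:
  pos 0: 111111 XOR 110101 = 001010
  pos 2: 101011 XOR 110101 = 011110
  pos 3: 111101 XOR 110101 = 001000
  pos 5: 100010 XOR 110101 = 010111
  pos 6: 101111 XOR 110101 = 011010
  pos 7: 110101 XOR 110101 = 000000
Remainder = 00000 (zero — the frame passes the CRC check).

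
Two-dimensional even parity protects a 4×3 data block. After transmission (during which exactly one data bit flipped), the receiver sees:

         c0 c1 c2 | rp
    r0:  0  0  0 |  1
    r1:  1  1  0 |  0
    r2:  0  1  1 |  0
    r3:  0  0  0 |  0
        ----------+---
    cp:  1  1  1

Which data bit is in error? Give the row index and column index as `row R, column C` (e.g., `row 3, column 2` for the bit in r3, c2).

Recompute each row's even parity and compare to rp:
  r0: data parity 0, sent rp 1 → mismatch
  r1: data parity 0, sent rp 0 → ok
  r2: data parity 0, sent rp 0 → ok
  r3: data parity 0, sent rp 0 → ok
Recompute each column's even parity and compare to cp:
  c0: data parity 1, sent cp 1 → ok
  c1: data parity 0, sent cp 1 → mismatch
  c2: data parity 1, sent cp 1 → ok
Exactly one row (r0) and one column (c1) fail → the flipped bit is at their intersection.

row 0, column 1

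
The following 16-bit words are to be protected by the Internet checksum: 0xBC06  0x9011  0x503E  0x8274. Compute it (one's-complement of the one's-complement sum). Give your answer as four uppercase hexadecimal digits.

One's-complement addition (fold any carry out of bit 15 back into bit 0):
  0xBC06 + 0x9011 = 0x14C17 → wrap carry → 0x4C18
  0x4C18 + 0x503E = 0x09C56
  0x9C56 + 0x8274 = 0x11ECA → wrap carry → 0x1ECB
One's-complement sum = 0x1ECB.
Checksum = ~0x1ECB & 0xFFFF = 0xE134.

E134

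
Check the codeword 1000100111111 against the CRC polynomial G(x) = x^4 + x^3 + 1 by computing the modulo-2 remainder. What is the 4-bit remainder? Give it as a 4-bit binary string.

0000

Modulo-2 division of 1000100111111 by 11001:
  pos 0: 10001 XOR 11001 = 01000
  pos 1: 10000 XOR 11001 = 01001
  pos 2: 10010 XOR 11001 = 01011
  pos 3: 10111 XOR 11001 = 01110
  pos 4: 11101 XOR 11001 = 00100
  pos 6: 10011 XOR 11001 = 01010
  pos 7: 10101 XOR 11001 = 01100
  pos 8: 11001 XOR 11001 = 00000
Remainder = 0000 (zero — the frame passes the CRC check).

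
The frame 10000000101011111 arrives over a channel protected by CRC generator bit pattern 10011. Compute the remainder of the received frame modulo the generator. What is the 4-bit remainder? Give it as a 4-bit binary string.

0111

Modulo-2 division of 10000000101011111 by 10011:
  pos 0: 10000 XOR 10011 = 00011
  pos 3: 11000 XOR 10011 = 01011
  pos 4: 10111 XOR 10011 = 00100
  pos 6: 10001 XOR 10011 = 00010
  pos 9: 10011 XOR 10011 = 00000
Remainder = 0111 (nonzero — an error is detected).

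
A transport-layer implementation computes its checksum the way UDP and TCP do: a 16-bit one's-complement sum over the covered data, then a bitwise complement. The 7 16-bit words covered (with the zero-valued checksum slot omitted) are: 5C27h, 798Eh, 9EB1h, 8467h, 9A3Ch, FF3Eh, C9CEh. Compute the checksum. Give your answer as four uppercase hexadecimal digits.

A3E6

One's-complement addition (fold any carry out of bit 15 back into bit 0):
  0x5C27 + 0x798E = 0x0D5B5
  0xD5B5 + 0x9EB1 = 0x17466 → wrap carry → 0x7467
  0x7467 + 0x8467 = 0x0F8CE
  0xF8CE + 0x9A3C = 0x1930A → wrap carry → 0x930B
  0x930B + 0xFF3E = 0x19249 → wrap carry → 0x924A
  0x924A + 0xC9CE = 0x15C18 → wrap carry → 0x5C19
One's-complement sum = 0x5C19.
Checksum = ~0x5C19 & 0xFFFF = 0xA3E6.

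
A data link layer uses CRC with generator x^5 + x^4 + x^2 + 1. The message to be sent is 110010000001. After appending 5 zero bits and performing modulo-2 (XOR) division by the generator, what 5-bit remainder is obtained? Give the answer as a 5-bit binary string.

01010

Append 5 zeros: 11001000000100000. Divide by 110101 (XOR where the leading bit is 1):
  pos 0: 110010 XOR 110101 = 000111
  pos 3: 111000 XOR 110101 = 001101
  pos 5: 110100 XOR 110101 = 000001
  pos 10: 110000 XOR 110101 = 000101
Remainder (last 5 bits) = 01010. This is the CRC / FCS.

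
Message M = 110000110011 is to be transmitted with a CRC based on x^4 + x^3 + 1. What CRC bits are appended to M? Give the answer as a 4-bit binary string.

0100

Append 4 zeros: 1100001100110000. Divide by 11001 (XOR where the leading bit is 1):
  pos 0: 11000 XOR 11001 = 00001
  pos 4: 10110 XOR 11001 = 01111
  pos 5: 11110 XOR 11001 = 00111
  pos 7: 11111 XOR 11001 = 00110
  pos 9: 11000 XOR 11001 = 00001
Remainder (last 4 bits) = 0100. This is the CRC / FCS.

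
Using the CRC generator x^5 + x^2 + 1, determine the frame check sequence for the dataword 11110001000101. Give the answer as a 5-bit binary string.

00010

Append 5 zeros: 1111000100010100000. Divide by 100101 (XOR where the leading bit is 1):
  pos 0: 111100 XOR 100101 = 011001
  pos 1: 110010 XOR 100101 = 010111
  pos 2: 101111 XOR 100101 = 001010
  pos 4: 101000 XOR 100101 = 001101
  pos 6: 110101 XOR 100101 = 010000
  pos 7: 100000 XOR 100101 = 000101
  pos 10: 101100 XOR 100101 = 001001
  pos 12: 100100 XOR 100101 = 000001
Remainder (last 5 bits) = 00010. This is the CRC / FCS.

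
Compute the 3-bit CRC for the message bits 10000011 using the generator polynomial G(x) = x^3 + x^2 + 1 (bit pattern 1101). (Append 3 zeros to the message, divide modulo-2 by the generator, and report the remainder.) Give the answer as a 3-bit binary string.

Append 3 zeros: 10000011000. Divide by 1101 (XOR where the leading bit is 1):
  pos 0: 1000 XOR 1101 = 0101
  pos 1: 1010 XOR 1101 = 0111
  pos 2: 1110 XOR 1101 = 0011
  pos 4: 1111 XOR 1101 = 0010
  pos 6: 1000 XOR 1101 = 0101
  pos 7: 1010 XOR 1101 = 0111
Remainder (last 3 bits) = 111. This is the CRC / FCS.

111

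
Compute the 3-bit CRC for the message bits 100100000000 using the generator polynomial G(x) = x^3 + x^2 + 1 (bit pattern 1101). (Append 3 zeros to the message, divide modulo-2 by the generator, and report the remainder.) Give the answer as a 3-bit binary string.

Append 3 zeros: 100100000000000. Divide by 1101 (XOR where the leading bit is 1):
  pos 0: 1001 XOR 1101 = 0100
  pos 1: 1000 XOR 1101 = 0101
  pos 2: 1010 XOR 1101 = 0111
  pos 3: 1110 XOR 1101 = 0011
  pos 5: 1100 XOR 1101 = 0001
  pos 8: 1000 XOR 1101 = 0101
  pos 9: 1010 XOR 1101 = 0111
  pos 10: 1110 XOR 1101 = 0011
Remainder (last 3 bits) = 110. This is the CRC / FCS.

110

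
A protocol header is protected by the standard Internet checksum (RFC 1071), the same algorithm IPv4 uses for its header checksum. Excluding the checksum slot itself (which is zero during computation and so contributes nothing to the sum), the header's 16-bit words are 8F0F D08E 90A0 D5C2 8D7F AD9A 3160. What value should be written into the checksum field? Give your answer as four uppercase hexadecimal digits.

CD83

One's-complement addition (fold any carry out of bit 15 back into bit 0):
  0x8F0F + 0xD08E = 0x15F9D → wrap carry → 0x5F9E
  0x5F9E + 0x90A0 = 0x0F03E
  0xF03E + 0xD5C2 = 0x1C600 → wrap carry → 0xC601
  0xC601 + 0x8D7F = 0x15380 → wrap carry → 0x5381
  0x5381 + 0xAD9A = 0x1011B → wrap carry → 0x011C
  0x011C + 0x3160 = 0x0327C
One's-complement sum = 0x327C.
Checksum = ~0x327C & 0xFFFF = 0xCD83.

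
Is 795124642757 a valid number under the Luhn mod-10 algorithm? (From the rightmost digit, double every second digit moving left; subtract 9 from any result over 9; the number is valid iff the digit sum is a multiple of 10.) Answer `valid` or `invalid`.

From the right, keep odd positions and double even positions (subtract 9 from any doubled value over 9):
  doubled (positions 2,4,...): 1 4 3 4 1 5 → sum 18
  kept (positions 1,3,...): 7 7 4 4 1 9 → sum 32
Total = 50.
50 mod 10 = 0, so the number is valid.

valid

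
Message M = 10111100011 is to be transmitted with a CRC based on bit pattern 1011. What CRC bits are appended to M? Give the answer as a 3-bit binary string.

Append 3 zeros: 10111100011000. Divide by 1011 (XOR where the leading bit is 1):
  pos 0: 1011 XOR 1011 = 0000
  pos 4: 1100 XOR 1011 = 0111
  pos 5: 1110 XOR 1011 = 0101
  pos 6: 1011 XOR 1011 = 0000
  pos 10: 1000 XOR 1011 = 0011
Remainder (last 3 bits) = 011. This is the CRC / FCS.

011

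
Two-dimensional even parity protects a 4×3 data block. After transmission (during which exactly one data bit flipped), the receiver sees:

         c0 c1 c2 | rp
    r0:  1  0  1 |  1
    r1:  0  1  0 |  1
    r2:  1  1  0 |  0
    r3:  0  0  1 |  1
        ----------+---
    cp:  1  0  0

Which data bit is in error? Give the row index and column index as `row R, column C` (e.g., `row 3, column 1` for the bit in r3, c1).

Recompute each row's even parity and compare to rp:
  r0: data parity 0, sent rp 1 → mismatch
  r1: data parity 1, sent rp 1 → ok
  r2: data parity 0, sent rp 0 → ok
  r3: data parity 1, sent rp 1 → ok
Recompute each column's even parity and compare to cp:
  c0: data parity 0, sent cp 1 → mismatch
  c1: data parity 0, sent cp 0 → ok
  c2: data parity 0, sent cp 0 → ok
Exactly one row (r0) and one column (c0) fail → the flipped bit is at their intersection.

row 0, column 0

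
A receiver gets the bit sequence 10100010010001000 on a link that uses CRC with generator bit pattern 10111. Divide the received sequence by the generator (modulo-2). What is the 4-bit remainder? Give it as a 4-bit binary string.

0100

Modulo-2 division of 10100010010001000 by 10111:
  pos 0: 10100 XOR 10111 = 00011
  pos 3: 11010 XOR 10111 = 01101
  pos 4: 11010 XOR 10111 = 01101
  pos 5: 11011 XOR 10111 = 01100
  pos 6: 11000 XOR 10111 = 01111
  pos 7: 11110 XOR 10111 = 01001
  pos 8: 10010 XOR 10111 = 00101
  pos 10: 10110 XOR 10111 = 00001
Remainder = 0100 (nonzero — an error is detected).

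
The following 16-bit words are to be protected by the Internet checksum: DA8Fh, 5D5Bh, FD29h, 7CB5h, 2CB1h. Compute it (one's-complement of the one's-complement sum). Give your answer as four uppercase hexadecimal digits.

2184

One's-complement addition (fold any carry out of bit 15 back into bit 0):
  0xDA8F + 0x5D5B = 0x137EA → wrap carry → 0x37EB
  0x37EB + 0xFD29 = 0x13514 → wrap carry → 0x3515
  0x3515 + 0x7CB5 = 0x0B1CA
  0xB1CA + 0x2CB1 = 0x0DE7B
One's-complement sum = 0xDE7B.
Checksum = ~0xDE7B & 0xFFFF = 0x2184.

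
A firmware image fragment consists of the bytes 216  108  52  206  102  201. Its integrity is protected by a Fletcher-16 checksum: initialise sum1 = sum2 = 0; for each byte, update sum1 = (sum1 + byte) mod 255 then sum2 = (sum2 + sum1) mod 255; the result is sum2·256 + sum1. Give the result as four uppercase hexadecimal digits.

0778

Running sums (mod 255):
  after byte 0 (216): sum1=216, sum2=216
  after byte 1 (108): sum1=69, sum2=30
  after byte 2 (52): sum1=121, sum2=151
  after byte 3 (206): sum1=72, sum2=223
  after byte 4 (102): sum1=174, sum2=142
  after byte 5 (201): sum1=120, sum2=7
Checksum = sum2·256 + sum1 = 7·256 + 120 = 1912 = 0x0778.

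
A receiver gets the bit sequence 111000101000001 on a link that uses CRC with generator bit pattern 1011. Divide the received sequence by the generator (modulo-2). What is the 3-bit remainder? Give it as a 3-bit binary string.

Modulo-2 division of 111000101000001 by 1011:
  pos 0: 1110 XOR 1011 = 0101
  pos 1: 1010 XOR 1011 = 0001
  pos 4: 1010 XOR 1011 = 0001
  pos 7: 1100 XOR 1011 = 0111
  pos 8: 1110 XOR 1011 = 0101
  pos 9: 1010 XOR 1011 = 0001
Remainder = 101 (nonzero — an error is detected).

101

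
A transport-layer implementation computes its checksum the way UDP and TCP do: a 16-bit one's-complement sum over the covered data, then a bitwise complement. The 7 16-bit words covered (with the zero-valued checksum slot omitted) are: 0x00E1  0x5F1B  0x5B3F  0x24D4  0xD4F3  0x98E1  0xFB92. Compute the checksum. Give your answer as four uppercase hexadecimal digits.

One's-complement addition (fold any carry out of bit 15 back into bit 0):
  0x00E1 + 0x5F1B = 0x05FFC
  0x5FFC + 0x5B3F = 0x0BB3B
  0xBB3B + 0x24D4 = 0x0E00F
  0xE00F + 0xD4F3 = 0x1B502 → wrap carry → 0xB503
  0xB503 + 0x98E1 = 0x14DE4 → wrap carry → 0x4DE5
  0x4DE5 + 0xFB92 = 0x14977 → wrap carry → 0x4978
One's-complement sum = 0x4978.
Checksum = ~0x4978 & 0xFFFF = 0xB687.

B687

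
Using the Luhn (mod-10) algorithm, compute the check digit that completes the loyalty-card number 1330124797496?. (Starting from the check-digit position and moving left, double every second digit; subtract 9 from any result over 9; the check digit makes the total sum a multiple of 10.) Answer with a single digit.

Partial digits right→left: 6 9 4 7 9 7 4 2 1 0 3 3 1
Double every second digit counting from the check-digit position (so the 1st, 3rd, 5th, ... of the partial from the right).
  doubled (with −9 where >9): 3 8 9 8 2 6 2 → sum 38
  kept as-is: 9 7 7 2 0 3 → sum 28
Total = 38 + 28 = 66.
Check digit = (10 − (66 mod 10)) mod 10 = 4.

4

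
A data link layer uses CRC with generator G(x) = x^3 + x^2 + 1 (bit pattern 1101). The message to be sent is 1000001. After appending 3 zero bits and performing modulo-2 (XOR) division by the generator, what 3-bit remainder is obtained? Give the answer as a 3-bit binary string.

Append 3 zeros: 1000001000. Divide by 1101 (XOR where the leading bit is 1):
  pos 0: 1000 XOR 1101 = 0101
  pos 1: 1010 XOR 1101 = 0111
  pos 2: 1110 XOR 1101 = 0011
  pos 4: 1110 XOR 1101 = 0011
  pos 6: 1100 XOR 1101 = 0001
Remainder (last 3 bits) = 001. This is the CRC / FCS.

001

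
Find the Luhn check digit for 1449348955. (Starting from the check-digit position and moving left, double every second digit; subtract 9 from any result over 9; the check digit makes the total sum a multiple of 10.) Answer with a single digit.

Partial digits right→left: 5 5 9 8 4 3 9 4 4 1
Double every second digit counting from the check-digit position (so the 1st, 3rd, 5th, ... of the partial from the right).
  doubled (with −9 where >9): 1 9 8 9 8 → sum 35
  kept as-is: 5 8 3 4 1 → sum 21
Total = 35 + 21 = 56.
Check digit = (10 − (56 mod 10)) mod 10 = 4.

4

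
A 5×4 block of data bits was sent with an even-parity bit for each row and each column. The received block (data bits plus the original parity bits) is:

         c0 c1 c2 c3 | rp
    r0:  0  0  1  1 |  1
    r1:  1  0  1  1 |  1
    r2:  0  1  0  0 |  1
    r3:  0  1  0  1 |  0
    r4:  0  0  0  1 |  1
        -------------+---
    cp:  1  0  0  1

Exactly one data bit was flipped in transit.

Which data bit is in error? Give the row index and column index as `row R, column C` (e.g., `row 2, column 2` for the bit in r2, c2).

Recompute each row's even parity and compare to rp:
  r0: data parity 0, sent rp 1 → mismatch
  r1: data parity 1, sent rp 1 → ok
  r2: data parity 1, sent rp 1 → ok
  r3: data parity 0, sent rp 0 → ok
  r4: data parity 1, sent rp 1 → ok
Recompute each column's even parity and compare to cp:
  c0: data parity 1, sent cp 1 → ok
  c1: data parity 0, sent cp 0 → ok
  c2: data parity 0, sent cp 0 → ok
  c3: data parity 0, sent cp 1 → mismatch
Exactly one row (r0) and one column (c3) fail → the flipped bit is at their intersection.

row 0, column 3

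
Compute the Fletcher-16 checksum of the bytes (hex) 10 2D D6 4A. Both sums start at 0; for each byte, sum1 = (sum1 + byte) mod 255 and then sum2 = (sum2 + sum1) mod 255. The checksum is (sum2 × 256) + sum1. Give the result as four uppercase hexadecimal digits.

BF5E

Running sums (mod 255):
  after byte 0 (10): sum1=16, sum2=16
  after byte 1 (2D): sum1=61, sum2=77
  after byte 2 (D6): sum1=20, sum2=97
  after byte 3 (4A): sum1=94, sum2=191
Checksum = sum2·256 + sum1 = 191·256 + 94 = 48990 = 0xBF5E.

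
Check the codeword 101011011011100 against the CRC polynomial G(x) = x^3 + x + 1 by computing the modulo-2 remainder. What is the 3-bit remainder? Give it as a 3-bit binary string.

Modulo-2 division of 101011011011100 by 1011:
  pos 0: 1010 XOR 1011 = 0001
  pos 3: 1110 XOR 1011 = 0101
  pos 4: 1011 XOR 1011 = 0000
  pos 8: 1011 XOR 1011 = 0000
Remainder = 100 (nonzero — an error is detected).

100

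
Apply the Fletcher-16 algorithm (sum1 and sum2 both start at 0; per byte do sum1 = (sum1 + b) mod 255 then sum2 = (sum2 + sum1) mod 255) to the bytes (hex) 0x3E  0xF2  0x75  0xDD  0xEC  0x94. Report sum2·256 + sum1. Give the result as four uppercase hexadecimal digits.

1206

Running sums (mod 255):
  after byte 0 (0x3E): sum1=62, sum2=62
  after byte 1 (0xF2): sum1=49, sum2=111
  after byte 2 (0x75): sum1=166, sum2=22
  after byte 3 (0xDD): sum1=132, sum2=154
  after byte 4 (0xEC): sum1=113, sum2=12
  after byte 5 (0x94): sum1=6, sum2=18
Checksum = sum2·256 + sum1 = 18·256 + 6 = 4614 = 0x1206.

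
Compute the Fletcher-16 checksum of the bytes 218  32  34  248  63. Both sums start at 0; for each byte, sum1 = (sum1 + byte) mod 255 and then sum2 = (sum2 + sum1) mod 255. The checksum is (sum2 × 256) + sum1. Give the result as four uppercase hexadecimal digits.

5E55

Running sums (mod 255):
  after byte 0 (218): sum1=218, sum2=218
  after byte 1 (32): sum1=250, sum2=213
  after byte 2 (34): sum1=29, sum2=242
  after byte 3 (248): sum1=22, sum2=9
  after byte 4 (63): sum1=85, sum2=94
Checksum = sum2·256 + sum1 = 94·256 + 85 = 24149 = 0x5E55.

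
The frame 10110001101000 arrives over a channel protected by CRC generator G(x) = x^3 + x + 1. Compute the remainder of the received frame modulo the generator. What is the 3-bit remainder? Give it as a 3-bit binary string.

Modulo-2 division of 10110001101000 by 1011:
  pos 0: 1011 XOR 1011 = 0000
  pos 7: 1101 XOR 1011 = 0110
  pos 8: 1100 XOR 1011 = 0111
  pos 9: 1110 XOR 1011 = 0101
  pos 10: 1010 XOR 1011 = 0001
Remainder = 001 (nonzero — an error is detected).

001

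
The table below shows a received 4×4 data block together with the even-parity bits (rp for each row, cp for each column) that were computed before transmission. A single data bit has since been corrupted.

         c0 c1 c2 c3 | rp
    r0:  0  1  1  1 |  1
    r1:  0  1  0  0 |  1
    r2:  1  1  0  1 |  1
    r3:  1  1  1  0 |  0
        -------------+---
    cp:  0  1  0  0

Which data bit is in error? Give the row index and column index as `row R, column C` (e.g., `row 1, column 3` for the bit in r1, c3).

row 3, column 1

Recompute each row's even parity and compare to rp:
  r0: data parity 1, sent rp 1 → ok
  r1: data parity 1, sent rp 1 → ok
  r2: data parity 1, sent rp 1 → ok
  r3: data parity 1, sent rp 0 → mismatch
Recompute each column's even parity and compare to cp:
  c0: data parity 0, sent cp 0 → ok
  c1: data parity 0, sent cp 1 → mismatch
  c2: data parity 0, sent cp 0 → ok
  c3: data parity 0, sent cp 0 → ok
Exactly one row (r3) and one column (c1) fail → the flipped bit is at their intersection.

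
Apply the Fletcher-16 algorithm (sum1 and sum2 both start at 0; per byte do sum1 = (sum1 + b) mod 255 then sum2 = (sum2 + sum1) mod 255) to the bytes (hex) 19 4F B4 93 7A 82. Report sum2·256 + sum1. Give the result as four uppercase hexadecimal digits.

28AD

Running sums (mod 255):
  after byte 0 (19): sum1=25, sum2=25
  after byte 1 (4F): sum1=104, sum2=129
  after byte 2 (B4): sum1=29, sum2=158
  after byte 3 (93): sum1=176, sum2=79
  after byte 4 (7A): sum1=43, sum2=122
  after byte 5 (82): sum1=173, sum2=40
Checksum = sum2·256 + sum1 = 40·256 + 173 = 10413 = 0x28AD.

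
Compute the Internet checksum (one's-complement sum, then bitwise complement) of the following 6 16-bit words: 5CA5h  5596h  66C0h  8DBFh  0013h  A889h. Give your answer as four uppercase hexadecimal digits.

B0A7

One's-complement addition (fold any carry out of bit 15 back into bit 0):
  0x5CA5 + 0x5596 = 0x0B23B
  0xB23B + 0x66C0 = 0x118FB → wrap carry → 0x18FC
  0x18FC + 0x8DBF = 0x0A6BB
  0xA6BB + 0x0013 = 0x0A6CE
  0xA6CE + 0xA889 = 0x14F57 → wrap carry → 0x4F58
One's-complement sum = 0x4F58.
Checksum = ~0x4F58 & 0xFFFF = 0xB0A7.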